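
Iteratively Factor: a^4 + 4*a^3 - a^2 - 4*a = (a - 1)*(a^3 + 5*a^2 + 4*a) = a*(a - 1)*(a^2 + 5*a + 4) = a*(a - 1)*(a + 4)*(a + 1)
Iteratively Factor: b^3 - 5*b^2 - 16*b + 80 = (b - 5)*(b^2 - 16) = (b - 5)*(b - 4)*(b + 4)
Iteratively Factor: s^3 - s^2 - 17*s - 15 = (s + 1)*(s^2 - 2*s - 15) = (s - 5)*(s + 1)*(s + 3)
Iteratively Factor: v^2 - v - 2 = (v - 2)*(v + 1)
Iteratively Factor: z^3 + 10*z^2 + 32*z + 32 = (z + 2)*(z^2 + 8*z + 16) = (z + 2)*(z + 4)*(z + 4)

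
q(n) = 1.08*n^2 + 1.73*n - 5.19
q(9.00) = 97.86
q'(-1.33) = -1.14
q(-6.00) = 23.31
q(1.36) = -0.84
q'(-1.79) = -2.14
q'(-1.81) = -2.18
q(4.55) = 25.04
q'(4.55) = 11.56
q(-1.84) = -4.72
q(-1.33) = -5.58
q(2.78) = 7.97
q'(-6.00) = -11.23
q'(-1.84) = -2.24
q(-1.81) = -4.78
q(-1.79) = -4.83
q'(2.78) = 7.73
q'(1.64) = 5.27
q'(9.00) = 21.17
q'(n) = 2.16*n + 1.73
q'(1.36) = 4.67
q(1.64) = 0.55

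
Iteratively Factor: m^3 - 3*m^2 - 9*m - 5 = (m - 5)*(m^2 + 2*m + 1) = (m - 5)*(m + 1)*(m + 1)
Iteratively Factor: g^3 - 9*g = (g - 3)*(g^2 + 3*g) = (g - 3)*(g + 3)*(g)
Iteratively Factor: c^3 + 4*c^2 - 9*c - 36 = (c + 3)*(c^2 + c - 12) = (c - 3)*(c + 3)*(c + 4)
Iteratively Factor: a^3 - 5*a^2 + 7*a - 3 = (a - 1)*(a^2 - 4*a + 3) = (a - 1)^2*(a - 3)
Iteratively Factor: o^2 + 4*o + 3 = (o + 1)*(o + 3)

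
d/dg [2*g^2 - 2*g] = 4*g - 2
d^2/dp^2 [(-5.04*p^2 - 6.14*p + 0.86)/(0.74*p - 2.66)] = (1.77635683940025e-15*p^2 + 7.105427357601e-15*p - 94.552128)/(0.405224*p^3 - 4.369848*p^2 + 15.707832*p - 18.821096)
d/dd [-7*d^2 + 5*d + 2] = 5 - 14*d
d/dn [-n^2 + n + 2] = 1 - 2*n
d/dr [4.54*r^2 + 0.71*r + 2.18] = 9.08*r + 0.71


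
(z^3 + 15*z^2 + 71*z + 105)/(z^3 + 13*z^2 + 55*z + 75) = (z + 7)/(z + 5)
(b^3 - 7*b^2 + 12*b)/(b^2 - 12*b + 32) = b*(b - 3)/(b - 8)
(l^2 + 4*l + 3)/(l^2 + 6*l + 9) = (l + 1)/(l + 3)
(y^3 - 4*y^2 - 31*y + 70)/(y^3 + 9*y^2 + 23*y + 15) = (y^2 - 9*y + 14)/(y^2 + 4*y + 3)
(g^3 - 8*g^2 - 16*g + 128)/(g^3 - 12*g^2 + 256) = (g - 4)/(g - 8)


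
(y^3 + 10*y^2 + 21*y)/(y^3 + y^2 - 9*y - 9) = y*(y + 7)/(y^2 - 2*y - 3)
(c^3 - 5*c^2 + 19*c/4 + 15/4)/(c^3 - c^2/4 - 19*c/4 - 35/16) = 4*(c - 3)/(4*c + 7)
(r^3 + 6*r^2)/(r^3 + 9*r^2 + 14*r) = r*(r + 6)/(r^2 + 9*r + 14)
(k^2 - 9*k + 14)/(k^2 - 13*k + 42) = (k - 2)/(k - 6)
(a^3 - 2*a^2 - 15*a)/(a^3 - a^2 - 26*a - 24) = a*(-a^2 + 2*a + 15)/(-a^3 + a^2 + 26*a + 24)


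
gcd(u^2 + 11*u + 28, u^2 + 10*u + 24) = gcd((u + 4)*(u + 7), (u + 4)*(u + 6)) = u + 4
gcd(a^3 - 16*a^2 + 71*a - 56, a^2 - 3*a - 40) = a - 8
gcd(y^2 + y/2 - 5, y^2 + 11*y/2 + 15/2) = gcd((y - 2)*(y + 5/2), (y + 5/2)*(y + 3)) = y + 5/2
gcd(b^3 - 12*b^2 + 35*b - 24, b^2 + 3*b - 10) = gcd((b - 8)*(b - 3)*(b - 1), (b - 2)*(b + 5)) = 1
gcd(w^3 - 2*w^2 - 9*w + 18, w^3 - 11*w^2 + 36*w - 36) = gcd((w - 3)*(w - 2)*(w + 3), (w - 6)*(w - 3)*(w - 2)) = w^2 - 5*w + 6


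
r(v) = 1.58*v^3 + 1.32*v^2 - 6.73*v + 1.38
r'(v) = 4.74*v^2 + 2.64*v - 6.73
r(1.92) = 4.51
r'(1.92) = 15.81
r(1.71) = 1.63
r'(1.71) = 11.64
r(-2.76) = -3.21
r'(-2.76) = 22.09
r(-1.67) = 8.94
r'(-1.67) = 2.08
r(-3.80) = -40.68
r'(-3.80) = 51.68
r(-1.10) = 8.28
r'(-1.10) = -3.90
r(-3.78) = -39.66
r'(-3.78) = 51.02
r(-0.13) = 2.27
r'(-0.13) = -6.99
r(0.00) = 1.38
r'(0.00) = -6.73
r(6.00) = 349.80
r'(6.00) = 179.75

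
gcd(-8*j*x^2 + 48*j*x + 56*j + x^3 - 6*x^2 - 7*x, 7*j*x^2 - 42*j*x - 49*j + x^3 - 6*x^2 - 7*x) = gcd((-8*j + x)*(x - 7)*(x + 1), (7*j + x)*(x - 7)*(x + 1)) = x^2 - 6*x - 7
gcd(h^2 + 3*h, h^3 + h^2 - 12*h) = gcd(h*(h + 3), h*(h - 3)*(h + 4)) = h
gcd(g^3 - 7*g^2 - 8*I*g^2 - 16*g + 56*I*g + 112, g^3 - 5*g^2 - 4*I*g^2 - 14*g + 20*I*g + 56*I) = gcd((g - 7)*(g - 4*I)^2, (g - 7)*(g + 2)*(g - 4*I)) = g^2 + g*(-7 - 4*I) + 28*I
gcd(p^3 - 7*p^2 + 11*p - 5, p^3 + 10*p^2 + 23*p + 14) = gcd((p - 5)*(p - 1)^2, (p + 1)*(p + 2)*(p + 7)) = 1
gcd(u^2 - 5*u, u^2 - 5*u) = u^2 - 5*u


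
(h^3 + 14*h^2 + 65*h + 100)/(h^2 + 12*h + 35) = (h^2 + 9*h + 20)/(h + 7)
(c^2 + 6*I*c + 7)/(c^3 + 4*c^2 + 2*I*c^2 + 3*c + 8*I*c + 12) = (c + 7*I)/(c^2 + c*(4 + 3*I) + 12*I)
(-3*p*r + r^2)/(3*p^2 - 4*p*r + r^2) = -r/(p - r)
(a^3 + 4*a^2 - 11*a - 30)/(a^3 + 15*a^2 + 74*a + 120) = (a^2 - a - 6)/(a^2 + 10*a + 24)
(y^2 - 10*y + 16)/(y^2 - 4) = (y - 8)/(y + 2)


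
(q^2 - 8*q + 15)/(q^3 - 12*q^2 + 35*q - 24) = (q - 5)/(q^2 - 9*q + 8)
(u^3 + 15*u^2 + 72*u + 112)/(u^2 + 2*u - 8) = (u^2 + 11*u + 28)/(u - 2)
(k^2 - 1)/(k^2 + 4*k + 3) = (k - 1)/(k + 3)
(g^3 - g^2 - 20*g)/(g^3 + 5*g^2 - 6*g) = (g^2 - g - 20)/(g^2 + 5*g - 6)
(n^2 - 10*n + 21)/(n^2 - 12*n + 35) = (n - 3)/(n - 5)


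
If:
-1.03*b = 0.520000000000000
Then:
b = -0.50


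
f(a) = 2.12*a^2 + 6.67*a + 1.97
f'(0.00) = 6.67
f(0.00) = 1.97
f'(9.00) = 44.83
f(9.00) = 233.72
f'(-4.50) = -12.41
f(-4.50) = 14.88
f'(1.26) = 12.01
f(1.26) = 13.74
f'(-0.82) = 3.19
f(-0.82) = -2.07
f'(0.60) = 9.21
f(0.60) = 6.74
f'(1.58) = 13.37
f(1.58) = 17.80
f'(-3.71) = -9.06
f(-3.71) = 6.40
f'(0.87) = 10.36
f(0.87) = 9.38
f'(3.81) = 22.82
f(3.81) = 58.16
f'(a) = 4.24*a + 6.67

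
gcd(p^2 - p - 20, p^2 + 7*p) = 1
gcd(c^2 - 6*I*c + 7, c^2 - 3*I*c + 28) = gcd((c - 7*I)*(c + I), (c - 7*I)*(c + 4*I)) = c - 7*I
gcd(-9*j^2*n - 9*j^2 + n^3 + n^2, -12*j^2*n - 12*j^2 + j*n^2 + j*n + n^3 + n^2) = 3*j*n + 3*j - n^2 - n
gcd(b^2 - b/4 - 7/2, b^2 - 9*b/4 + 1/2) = b - 2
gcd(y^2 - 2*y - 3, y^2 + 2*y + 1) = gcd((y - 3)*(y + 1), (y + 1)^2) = y + 1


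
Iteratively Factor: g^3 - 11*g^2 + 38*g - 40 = (g - 4)*(g^2 - 7*g + 10) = (g - 5)*(g - 4)*(g - 2)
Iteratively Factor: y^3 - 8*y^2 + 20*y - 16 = (y - 2)*(y^2 - 6*y + 8) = (y - 2)^2*(y - 4)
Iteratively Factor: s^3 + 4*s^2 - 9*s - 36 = (s + 4)*(s^2 - 9) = (s - 3)*(s + 4)*(s + 3)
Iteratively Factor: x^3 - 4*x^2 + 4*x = (x - 2)*(x^2 - 2*x) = x*(x - 2)*(x - 2)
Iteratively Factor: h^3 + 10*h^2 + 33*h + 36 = (h + 4)*(h^2 + 6*h + 9) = (h + 3)*(h + 4)*(h + 3)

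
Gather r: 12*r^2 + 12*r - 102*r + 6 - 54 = 12*r^2 - 90*r - 48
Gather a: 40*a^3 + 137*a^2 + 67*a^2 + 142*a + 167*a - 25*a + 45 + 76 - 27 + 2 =40*a^3 + 204*a^2 + 284*a + 96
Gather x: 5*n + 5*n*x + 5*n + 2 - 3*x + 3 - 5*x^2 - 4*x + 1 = 10*n - 5*x^2 + x*(5*n - 7) + 6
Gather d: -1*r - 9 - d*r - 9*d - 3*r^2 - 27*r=d*(-r - 9) - 3*r^2 - 28*r - 9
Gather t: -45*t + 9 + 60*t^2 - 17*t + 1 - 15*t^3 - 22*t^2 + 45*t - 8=-15*t^3 + 38*t^2 - 17*t + 2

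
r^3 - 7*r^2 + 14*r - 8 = (r - 4)*(r - 2)*(r - 1)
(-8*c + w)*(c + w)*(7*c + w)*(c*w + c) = -56*c^4*w - 56*c^4 - 57*c^3*w^2 - 57*c^3*w + c*w^4 + c*w^3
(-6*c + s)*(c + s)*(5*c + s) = -30*c^3 - 31*c^2*s + s^3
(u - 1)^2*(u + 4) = u^3 + 2*u^2 - 7*u + 4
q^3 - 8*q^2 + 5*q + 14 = (q - 7)*(q - 2)*(q + 1)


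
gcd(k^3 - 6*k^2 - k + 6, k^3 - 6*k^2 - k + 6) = k^3 - 6*k^2 - k + 6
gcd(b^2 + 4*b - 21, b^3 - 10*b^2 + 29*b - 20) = 1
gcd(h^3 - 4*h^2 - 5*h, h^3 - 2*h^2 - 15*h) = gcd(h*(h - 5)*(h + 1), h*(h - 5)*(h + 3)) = h^2 - 5*h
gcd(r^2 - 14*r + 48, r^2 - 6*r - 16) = r - 8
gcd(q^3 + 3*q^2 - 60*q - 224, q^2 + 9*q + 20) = q + 4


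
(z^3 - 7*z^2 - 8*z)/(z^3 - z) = (z - 8)/(z - 1)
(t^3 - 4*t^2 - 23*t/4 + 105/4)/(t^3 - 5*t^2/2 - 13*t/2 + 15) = (t - 7/2)/(t - 2)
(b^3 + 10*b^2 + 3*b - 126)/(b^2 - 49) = (b^2 + 3*b - 18)/(b - 7)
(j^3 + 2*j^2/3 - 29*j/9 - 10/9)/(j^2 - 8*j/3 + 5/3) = (3*j^2 + 7*j + 2)/(3*(j - 1))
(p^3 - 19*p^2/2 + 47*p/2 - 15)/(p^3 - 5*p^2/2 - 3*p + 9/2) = (2*p^2 - 17*p + 30)/(2*p^2 - 3*p - 9)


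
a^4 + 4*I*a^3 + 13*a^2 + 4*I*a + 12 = (a - 2*I)*(a - I)*(a + I)*(a + 6*I)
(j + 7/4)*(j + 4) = j^2 + 23*j/4 + 7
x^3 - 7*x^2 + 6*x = x*(x - 6)*(x - 1)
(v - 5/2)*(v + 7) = v^2 + 9*v/2 - 35/2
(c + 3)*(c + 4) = c^2 + 7*c + 12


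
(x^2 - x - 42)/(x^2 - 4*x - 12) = (-x^2 + x + 42)/(-x^2 + 4*x + 12)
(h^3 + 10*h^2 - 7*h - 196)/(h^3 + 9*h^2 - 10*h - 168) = (h + 7)/(h + 6)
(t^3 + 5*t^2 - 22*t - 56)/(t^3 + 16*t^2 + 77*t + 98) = (t - 4)/(t + 7)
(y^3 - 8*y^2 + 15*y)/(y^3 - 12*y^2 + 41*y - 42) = y*(y - 5)/(y^2 - 9*y + 14)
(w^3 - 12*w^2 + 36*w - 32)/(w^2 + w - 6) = (w^2 - 10*w + 16)/(w + 3)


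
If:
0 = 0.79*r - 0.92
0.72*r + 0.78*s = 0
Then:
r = 1.16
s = -1.07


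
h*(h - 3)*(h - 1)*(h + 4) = h^4 - 13*h^2 + 12*h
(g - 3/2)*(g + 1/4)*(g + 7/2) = g^3 + 9*g^2/4 - 19*g/4 - 21/16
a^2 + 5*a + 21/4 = (a + 3/2)*(a + 7/2)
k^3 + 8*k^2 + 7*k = k*(k + 1)*(k + 7)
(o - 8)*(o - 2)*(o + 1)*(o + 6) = o^4 - 3*o^3 - 48*o^2 + 52*o + 96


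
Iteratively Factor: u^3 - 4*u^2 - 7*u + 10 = (u + 2)*(u^2 - 6*u + 5) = (u - 1)*(u + 2)*(u - 5)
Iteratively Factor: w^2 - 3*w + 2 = (w - 2)*(w - 1)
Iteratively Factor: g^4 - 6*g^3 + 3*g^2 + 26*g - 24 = (g - 3)*(g^3 - 3*g^2 - 6*g + 8) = (g - 4)*(g - 3)*(g^2 + g - 2) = (g - 4)*(g - 3)*(g + 2)*(g - 1)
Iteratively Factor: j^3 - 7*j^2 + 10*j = (j - 2)*(j^2 - 5*j) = j*(j - 2)*(j - 5)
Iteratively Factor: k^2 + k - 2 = (k + 2)*(k - 1)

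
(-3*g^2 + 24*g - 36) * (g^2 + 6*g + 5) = -3*g^4 + 6*g^3 + 93*g^2 - 96*g - 180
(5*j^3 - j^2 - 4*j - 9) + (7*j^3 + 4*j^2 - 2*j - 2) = 12*j^3 + 3*j^2 - 6*j - 11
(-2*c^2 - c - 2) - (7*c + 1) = -2*c^2 - 8*c - 3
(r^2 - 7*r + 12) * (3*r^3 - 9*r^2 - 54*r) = 3*r^5 - 30*r^4 + 45*r^3 + 270*r^2 - 648*r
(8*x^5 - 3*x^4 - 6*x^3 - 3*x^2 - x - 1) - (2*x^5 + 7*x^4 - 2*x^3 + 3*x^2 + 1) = 6*x^5 - 10*x^4 - 4*x^3 - 6*x^2 - x - 2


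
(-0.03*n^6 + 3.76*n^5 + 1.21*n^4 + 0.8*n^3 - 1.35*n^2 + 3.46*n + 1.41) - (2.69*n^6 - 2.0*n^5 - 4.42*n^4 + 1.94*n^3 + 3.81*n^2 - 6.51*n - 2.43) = -2.72*n^6 + 5.76*n^5 + 5.63*n^4 - 1.14*n^3 - 5.16*n^2 + 9.97*n + 3.84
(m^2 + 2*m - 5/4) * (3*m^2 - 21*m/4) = 3*m^4 + 3*m^3/4 - 57*m^2/4 + 105*m/16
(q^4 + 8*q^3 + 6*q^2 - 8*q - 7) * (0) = 0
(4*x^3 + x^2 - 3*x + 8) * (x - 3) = 4*x^4 - 11*x^3 - 6*x^2 + 17*x - 24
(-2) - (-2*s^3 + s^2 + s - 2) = 2*s^3 - s^2 - s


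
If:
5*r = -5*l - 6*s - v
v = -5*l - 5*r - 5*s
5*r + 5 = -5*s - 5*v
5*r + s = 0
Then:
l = 1/5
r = 0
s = 0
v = -1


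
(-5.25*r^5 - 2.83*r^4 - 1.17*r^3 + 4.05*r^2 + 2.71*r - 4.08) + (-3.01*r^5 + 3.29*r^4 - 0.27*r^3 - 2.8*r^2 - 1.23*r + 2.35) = -8.26*r^5 + 0.46*r^4 - 1.44*r^3 + 1.25*r^2 + 1.48*r - 1.73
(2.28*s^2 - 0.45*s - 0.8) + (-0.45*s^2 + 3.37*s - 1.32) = 1.83*s^2 + 2.92*s - 2.12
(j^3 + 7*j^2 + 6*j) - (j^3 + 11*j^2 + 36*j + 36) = -4*j^2 - 30*j - 36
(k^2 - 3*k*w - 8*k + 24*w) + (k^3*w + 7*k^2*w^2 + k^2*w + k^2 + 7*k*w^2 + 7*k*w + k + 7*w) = k^3*w + 7*k^2*w^2 + k^2*w + 2*k^2 + 7*k*w^2 + 4*k*w - 7*k + 31*w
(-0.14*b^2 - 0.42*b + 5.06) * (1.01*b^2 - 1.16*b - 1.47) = -0.1414*b^4 - 0.2618*b^3 + 5.8036*b^2 - 5.2522*b - 7.4382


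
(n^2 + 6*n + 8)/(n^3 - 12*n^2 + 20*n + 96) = (n + 4)/(n^2 - 14*n + 48)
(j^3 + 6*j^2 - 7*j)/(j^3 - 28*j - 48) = j*(-j^2 - 6*j + 7)/(-j^3 + 28*j + 48)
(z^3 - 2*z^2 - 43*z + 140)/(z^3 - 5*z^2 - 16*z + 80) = (z + 7)/(z + 4)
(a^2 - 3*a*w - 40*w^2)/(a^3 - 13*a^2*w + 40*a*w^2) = (-a - 5*w)/(a*(-a + 5*w))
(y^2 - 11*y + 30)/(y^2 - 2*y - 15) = (y - 6)/(y + 3)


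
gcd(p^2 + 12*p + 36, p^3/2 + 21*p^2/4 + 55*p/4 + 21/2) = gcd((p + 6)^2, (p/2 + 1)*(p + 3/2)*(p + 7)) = 1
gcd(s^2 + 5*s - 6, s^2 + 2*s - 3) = s - 1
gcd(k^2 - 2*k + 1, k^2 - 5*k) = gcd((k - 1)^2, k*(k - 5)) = 1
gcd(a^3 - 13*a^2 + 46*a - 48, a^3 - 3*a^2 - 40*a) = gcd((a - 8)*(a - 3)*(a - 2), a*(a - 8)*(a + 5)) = a - 8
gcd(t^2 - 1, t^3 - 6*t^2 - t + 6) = t^2 - 1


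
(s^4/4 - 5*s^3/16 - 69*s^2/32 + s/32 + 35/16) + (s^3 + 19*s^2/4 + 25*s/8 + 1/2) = s^4/4 + 11*s^3/16 + 83*s^2/32 + 101*s/32 + 43/16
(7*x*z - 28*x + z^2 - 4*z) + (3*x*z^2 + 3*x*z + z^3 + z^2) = 3*x*z^2 + 10*x*z - 28*x + z^3 + 2*z^2 - 4*z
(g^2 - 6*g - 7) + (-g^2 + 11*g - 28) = 5*g - 35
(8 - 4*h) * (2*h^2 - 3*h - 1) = -8*h^3 + 28*h^2 - 20*h - 8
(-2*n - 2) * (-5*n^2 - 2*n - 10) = 10*n^3 + 14*n^2 + 24*n + 20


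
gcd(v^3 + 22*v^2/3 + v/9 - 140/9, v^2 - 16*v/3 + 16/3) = v - 4/3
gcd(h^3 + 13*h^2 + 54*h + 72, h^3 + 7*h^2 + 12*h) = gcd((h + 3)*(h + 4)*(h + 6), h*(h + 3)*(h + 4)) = h^2 + 7*h + 12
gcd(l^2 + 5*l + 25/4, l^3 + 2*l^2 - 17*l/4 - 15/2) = l + 5/2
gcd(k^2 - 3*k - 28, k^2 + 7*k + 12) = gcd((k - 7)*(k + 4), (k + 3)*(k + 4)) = k + 4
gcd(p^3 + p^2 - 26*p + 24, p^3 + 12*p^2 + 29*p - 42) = p^2 + 5*p - 6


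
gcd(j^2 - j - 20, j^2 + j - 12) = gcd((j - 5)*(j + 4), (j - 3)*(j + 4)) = j + 4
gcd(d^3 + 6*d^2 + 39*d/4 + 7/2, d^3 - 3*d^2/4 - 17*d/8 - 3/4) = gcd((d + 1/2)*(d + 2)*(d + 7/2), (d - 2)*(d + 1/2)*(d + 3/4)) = d + 1/2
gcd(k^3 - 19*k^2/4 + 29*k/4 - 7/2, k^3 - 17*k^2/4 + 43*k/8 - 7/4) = k^2 - 15*k/4 + 7/2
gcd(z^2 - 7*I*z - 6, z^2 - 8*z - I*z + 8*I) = z - I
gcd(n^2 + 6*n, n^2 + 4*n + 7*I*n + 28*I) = 1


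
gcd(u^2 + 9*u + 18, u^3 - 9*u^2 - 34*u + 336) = u + 6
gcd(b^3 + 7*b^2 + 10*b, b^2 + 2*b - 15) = b + 5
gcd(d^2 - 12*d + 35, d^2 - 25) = d - 5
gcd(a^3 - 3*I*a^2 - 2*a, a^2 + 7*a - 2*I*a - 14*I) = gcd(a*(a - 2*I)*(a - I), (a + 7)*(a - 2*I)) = a - 2*I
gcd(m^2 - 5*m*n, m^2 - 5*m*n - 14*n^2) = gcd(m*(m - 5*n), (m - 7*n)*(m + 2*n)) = 1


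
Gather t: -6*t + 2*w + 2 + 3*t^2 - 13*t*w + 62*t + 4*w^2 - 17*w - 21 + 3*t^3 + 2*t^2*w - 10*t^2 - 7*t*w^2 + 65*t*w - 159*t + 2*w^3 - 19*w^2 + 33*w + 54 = 3*t^3 + t^2*(2*w - 7) + t*(-7*w^2 + 52*w - 103) + 2*w^3 - 15*w^2 + 18*w + 35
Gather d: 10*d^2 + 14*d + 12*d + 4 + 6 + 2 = 10*d^2 + 26*d + 12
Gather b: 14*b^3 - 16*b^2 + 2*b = 14*b^3 - 16*b^2 + 2*b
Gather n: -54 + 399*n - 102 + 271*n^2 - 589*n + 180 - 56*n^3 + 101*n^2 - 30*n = -56*n^3 + 372*n^2 - 220*n + 24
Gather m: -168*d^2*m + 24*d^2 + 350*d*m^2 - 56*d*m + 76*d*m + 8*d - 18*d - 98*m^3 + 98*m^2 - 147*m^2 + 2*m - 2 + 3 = 24*d^2 - 10*d - 98*m^3 + m^2*(350*d - 49) + m*(-168*d^2 + 20*d + 2) + 1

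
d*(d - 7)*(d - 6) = d^3 - 13*d^2 + 42*d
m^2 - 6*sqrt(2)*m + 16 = (m - 4*sqrt(2))*(m - 2*sqrt(2))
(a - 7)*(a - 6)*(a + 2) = a^3 - 11*a^2 + 16*a + 84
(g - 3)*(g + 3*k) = g^2 + 3*g*k - 3*g - 9*k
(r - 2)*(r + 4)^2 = r^3 + 6*r^2 - 32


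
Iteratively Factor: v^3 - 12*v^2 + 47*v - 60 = (v - 5)*(v^2 - 7*v + 12) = (v - 5)*(v - 4)*(v - 3)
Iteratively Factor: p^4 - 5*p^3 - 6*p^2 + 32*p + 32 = (p + 1)*(p^3 - 6*p^2 + 32) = (p - 4)*(p + 1)*(p^2 - 2*p - 8) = (p - 4)^2*(p + 1)*(p + 2)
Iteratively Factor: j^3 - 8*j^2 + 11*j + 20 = (j + 1)*(j^2 - 9*j + 20) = (j - 4)*(j + 1)*(j - 5)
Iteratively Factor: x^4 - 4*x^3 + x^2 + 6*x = (x)*(x^3 - 4*x^2 + x + 6) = x*(x + 1)*(x^2 - 5*x + 6) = x*(x - 2)*(x + 1)*(x - 3)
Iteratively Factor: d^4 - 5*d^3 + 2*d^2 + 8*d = (d)*(d^3 - 5*d^2 + 2*d + 8) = d*(d + 1)*(d^2 - 6*d + 8) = d*(d - 2)*(d + 1)*(d - 4)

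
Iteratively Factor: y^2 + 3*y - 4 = (y + 4)*(y - 1)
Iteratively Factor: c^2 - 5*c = (c - 5)*(c)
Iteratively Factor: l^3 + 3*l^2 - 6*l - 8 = (l + 1)*(l^2 + 2*l - 8) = (l - 2)*(l + 1)*(l + 4)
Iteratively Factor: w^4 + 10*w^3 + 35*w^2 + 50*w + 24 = (w + 1)*(w^3 + 9*w^2 + 26*w + 24) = (w + 1)*(w + 2)*(w^2 + 7*w + 12) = (w + 1)*(w + 2)*(w + 4)*(w + 3)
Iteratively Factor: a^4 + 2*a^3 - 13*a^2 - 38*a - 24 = (a + 1)*(a^3 + a^2 - 14*a - 24) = (a + 1)*(a + 2)*(a^2 - a - 12) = (a + 1)*(a + 2)*(a + 3)*(a - 4)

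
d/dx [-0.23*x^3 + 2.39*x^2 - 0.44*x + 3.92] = -0.69*x^2 + 4.78*x - 0.44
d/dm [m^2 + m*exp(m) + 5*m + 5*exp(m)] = m*exp(m) + 2*m + 6*exp(m) + 5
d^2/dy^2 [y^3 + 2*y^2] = 6*y + 4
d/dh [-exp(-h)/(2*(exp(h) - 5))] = (exp(h) - 5/2)*exp(-h)/(exp(h) - 5)^2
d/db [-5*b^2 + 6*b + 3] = 6 - 10*b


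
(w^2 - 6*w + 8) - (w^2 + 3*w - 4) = 12 - 9*w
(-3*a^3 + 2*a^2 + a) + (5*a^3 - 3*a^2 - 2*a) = 2*a^3 - a^2 - a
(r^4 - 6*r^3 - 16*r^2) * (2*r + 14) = 2*r^5 + 2*r^4 - 116*r^3 - 224*r^2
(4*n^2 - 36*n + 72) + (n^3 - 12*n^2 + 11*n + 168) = n^3 - 8*n^2 - 25*n + 240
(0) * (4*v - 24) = 0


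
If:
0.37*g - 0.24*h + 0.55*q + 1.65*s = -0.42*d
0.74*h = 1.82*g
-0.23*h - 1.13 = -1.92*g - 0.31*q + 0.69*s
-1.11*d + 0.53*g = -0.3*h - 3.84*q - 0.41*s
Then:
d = 0.596811169998832 - 2.23641220674141*s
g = 0.73763777828444*s + 0.859859013206779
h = 1.81419021145632*s + 2.11478838383289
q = -0.996776727971514*s - 0.111380571211135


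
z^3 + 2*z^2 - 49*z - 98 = (z - 7)*(z + 2)*(z + 7)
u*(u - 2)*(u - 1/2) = u^3 - 5*u^2/2 + u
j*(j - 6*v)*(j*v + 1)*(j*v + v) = j^4*v^2 - 6*j^3*v^3 + j^3*v^2 + j^3*v - 6*j^2*v^3 - 6*j^2*v^2 + j^2*v - 6*j*v^2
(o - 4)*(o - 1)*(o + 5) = o^3 - 21*o + 20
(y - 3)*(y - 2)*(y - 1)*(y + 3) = y^4 - 3*y^3 - 7*y^2 + 27*y - 18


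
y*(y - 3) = y^2 - 3*y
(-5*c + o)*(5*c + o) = -25*c^2 + o^2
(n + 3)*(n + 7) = n^2 + 10*n + 21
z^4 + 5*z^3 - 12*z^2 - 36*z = z*(z - 3)*(z + 2)*(z + 6)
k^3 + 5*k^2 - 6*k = k*(k - 1)*(k + 6)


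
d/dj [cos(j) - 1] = -sin(j)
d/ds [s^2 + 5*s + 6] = 2*s + 5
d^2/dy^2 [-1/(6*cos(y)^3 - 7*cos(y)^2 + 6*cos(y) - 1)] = 2*((-21*cos(y) + 28*cos(2*y) - 27*cos(3*y))*(6*cos(y)^3 - 7*cos(y)^2 + 6*cos(y) - 1)/4 - 4*(9*cos(y)^2 - 7*cos(y) + 3)^2*sin(y)^2)/(6*cos(y)^3 - 7*cos(y)^2 + 6*cos(y) - 1)^3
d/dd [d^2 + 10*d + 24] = 2*d + 10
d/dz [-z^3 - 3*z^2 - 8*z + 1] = -3*z^2 - 6*z - 8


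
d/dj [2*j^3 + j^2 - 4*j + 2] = 6*j^2 + 2*j - 4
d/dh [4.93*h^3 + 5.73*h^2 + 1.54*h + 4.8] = 14.79*h^2 + 11.46*h + 1.54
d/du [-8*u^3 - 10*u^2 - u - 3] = -24*u^2 - 20*u - 1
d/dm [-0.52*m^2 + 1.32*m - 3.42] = 1.32 - 1.04*m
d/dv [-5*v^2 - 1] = -10*v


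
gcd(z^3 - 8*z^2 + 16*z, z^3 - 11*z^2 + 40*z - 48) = z^2 - 8*z + 16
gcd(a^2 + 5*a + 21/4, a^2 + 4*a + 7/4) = a + 7/2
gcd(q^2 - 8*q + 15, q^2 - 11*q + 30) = q - 5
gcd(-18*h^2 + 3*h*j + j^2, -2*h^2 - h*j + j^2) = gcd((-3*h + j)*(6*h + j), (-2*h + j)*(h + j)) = 1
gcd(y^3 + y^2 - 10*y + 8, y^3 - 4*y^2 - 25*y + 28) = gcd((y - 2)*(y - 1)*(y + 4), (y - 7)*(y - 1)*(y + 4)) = y^2 + 3*y - 4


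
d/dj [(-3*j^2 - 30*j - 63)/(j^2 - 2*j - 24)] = 18*(2*j^2 + 15*j + 33)/(j^4 - 4*j^3 - 44*j^2 + 96*j + 576)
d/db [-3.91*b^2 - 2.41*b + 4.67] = -7.82*b - 2.41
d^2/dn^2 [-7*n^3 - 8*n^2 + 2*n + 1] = -42*n - 16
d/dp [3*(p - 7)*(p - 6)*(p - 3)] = 9*p^2 - 96*p + 243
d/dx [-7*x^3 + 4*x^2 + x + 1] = -21*x^2 + 8*x + 1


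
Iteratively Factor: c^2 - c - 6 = (c - 3)*(c + 2)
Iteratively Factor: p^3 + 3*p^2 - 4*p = (p - 1)*(p^2 + 4*p) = (p - 1)*(p + 4)*(p)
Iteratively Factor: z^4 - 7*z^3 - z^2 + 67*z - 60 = (z + 3)*(z^3 - 10*z^2 + 29*z - 20) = (z - 4)*(z + 3)*(z^2 - 6*z + 5) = (z - 4)*(z - 1)*(z + 3)*(z - 5)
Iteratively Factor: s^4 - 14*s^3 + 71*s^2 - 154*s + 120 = (s - 2)*(s^3 - 12*s^2 + 47*s - 60) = (s - 5)*(s - 2)*(s^2 - 7*s + 12) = (s - 5)*(s - 3)*(s - 2)*(s - 4)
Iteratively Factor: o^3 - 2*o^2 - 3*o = (o + 1)*(o^2 - 3*o) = (o - 3)*(o + 1)*(o)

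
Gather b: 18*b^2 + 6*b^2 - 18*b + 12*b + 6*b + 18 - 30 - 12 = 24*b^2 - 24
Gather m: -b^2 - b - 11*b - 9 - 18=-b^2 - 12*b - 27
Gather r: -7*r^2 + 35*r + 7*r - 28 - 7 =-7*r^2 + 42*r - 35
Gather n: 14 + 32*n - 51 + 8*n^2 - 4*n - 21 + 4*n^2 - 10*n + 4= 12*n^2 + 18*n - 54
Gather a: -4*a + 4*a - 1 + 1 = 0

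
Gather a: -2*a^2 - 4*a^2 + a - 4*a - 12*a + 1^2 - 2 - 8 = -6*a^2 - 15*a - 9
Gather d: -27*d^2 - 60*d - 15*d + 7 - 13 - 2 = -27*d^2 - 75*d - 8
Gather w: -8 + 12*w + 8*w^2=8*w^2 + 12*w - 8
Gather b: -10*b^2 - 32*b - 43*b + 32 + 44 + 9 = -10*b^2 - 75*b + 85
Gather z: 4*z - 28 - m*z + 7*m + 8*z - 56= 7*m + z*(12 - m) - 84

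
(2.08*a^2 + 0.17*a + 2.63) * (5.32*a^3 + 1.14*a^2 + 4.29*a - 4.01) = 11.0656*a^5 + 3.2756*a^4 + 23.1086*a^3 - 4.6133*a^2 + 10.601*a - 10.5463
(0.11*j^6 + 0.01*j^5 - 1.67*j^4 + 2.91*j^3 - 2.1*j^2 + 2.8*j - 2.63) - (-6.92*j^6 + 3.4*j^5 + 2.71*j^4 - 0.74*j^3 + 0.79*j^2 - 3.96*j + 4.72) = 7.03*j^6 - 3.39*j^5 - 4.38*j^4 + 3.65*j^3 - 2.89*j^2 + 6.76*j - 7.35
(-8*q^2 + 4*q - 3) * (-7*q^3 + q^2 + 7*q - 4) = 56*q^5 - 36*q^4 - 31*q^3 + 57*q^2 - 37*q + 12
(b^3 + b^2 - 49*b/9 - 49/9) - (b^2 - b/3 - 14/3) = b^3 - 46*b/9 - 7/9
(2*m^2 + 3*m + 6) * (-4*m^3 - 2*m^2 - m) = -8*m^5 - 16*m^4 - 32*m^3 - 15*m^2 - 6*m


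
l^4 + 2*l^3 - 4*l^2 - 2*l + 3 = (l - 1)^2*(l + 1)*(l + 3)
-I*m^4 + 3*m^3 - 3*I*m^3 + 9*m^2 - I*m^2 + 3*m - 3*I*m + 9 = (m + 3)*(m - I)*(m + 3*I)*(-I*m + 1)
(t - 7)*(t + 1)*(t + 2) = t^3 - 4*t^2 - 19*t - 14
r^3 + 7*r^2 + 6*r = r*(r + 1)*(r + 6)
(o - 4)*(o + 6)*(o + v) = o^3 + o^2*v + 2*o^2 + 2*o*v - 24*o - 24*v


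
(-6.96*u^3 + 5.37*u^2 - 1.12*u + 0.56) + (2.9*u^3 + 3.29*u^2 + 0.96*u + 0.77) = -4.06*u^3 + 8.66*u^2 - 0.16*u + 1.33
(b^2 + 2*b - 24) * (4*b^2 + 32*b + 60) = 4*b^4 + 40*b^3 + 28*b^2 - 648*b - 1440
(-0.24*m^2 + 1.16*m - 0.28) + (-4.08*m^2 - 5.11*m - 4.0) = -4.32*m^2 - 3.95*m - 4.28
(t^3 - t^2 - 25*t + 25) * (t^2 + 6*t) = t^5 + 5*t^4 - 31*t^3 - 125*t^2 + 150*t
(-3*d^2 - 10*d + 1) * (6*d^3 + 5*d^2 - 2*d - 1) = -18*d^5 - 75*d^4 - 38*d^3 + 28*d^2 + 8*d - 1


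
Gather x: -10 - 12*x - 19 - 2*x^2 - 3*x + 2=-2*x^2 - 15*x - 27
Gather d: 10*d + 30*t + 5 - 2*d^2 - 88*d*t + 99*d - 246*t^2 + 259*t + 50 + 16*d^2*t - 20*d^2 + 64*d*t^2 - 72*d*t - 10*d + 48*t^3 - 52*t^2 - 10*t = d^2*(16*t - 22) + d*(64*t^2 - 160*t + 99) + 48*t^3 - 298*t^2 + 279*t + 55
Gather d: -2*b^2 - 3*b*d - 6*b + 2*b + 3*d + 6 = -2*b^2 - 4*b + d*(3 - 3*b) + 6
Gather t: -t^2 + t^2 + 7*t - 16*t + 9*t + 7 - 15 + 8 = 0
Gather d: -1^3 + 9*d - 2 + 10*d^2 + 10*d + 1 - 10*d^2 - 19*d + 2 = 0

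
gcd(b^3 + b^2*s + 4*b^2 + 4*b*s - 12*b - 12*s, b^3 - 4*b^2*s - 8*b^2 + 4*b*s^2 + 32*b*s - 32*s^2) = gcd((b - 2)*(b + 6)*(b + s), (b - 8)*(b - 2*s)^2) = 1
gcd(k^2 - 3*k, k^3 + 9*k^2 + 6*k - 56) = 1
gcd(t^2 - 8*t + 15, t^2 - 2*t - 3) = t - 3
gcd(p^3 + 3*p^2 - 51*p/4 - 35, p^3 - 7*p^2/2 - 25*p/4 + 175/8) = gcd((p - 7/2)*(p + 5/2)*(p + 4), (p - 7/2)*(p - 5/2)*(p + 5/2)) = p^2 - p - 35/4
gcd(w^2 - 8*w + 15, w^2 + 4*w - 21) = w - 3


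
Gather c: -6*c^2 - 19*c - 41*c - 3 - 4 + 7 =-6*c^2 - 60*c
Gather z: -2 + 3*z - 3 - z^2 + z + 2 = -z^2 + 4*z - 3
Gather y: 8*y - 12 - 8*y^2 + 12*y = -8*y^2 + 20*y - 12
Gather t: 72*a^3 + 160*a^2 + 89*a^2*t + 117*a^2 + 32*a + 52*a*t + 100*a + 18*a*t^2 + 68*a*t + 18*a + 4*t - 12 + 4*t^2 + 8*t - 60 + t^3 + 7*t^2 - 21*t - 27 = 72*a^3 + 277*a^2 + 150*a + t^3 + t^2*(18*a + 11) + t*(89*a^2 + 120*a - 9) - 99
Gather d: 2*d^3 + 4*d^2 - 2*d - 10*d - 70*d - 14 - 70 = 2*d^3 + 4*d^2 - 82*d - 84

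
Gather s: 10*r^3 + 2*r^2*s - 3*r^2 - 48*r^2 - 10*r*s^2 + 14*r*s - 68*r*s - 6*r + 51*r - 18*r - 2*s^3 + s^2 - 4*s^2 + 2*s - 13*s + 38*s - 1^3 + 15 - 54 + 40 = 10*r^3 - 51*r^2 + 27*r - 2*s^3 + s^2*(-10*r - 3) + s*(2*r^2 - 54*r + 27)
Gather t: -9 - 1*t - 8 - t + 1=-2*t - 16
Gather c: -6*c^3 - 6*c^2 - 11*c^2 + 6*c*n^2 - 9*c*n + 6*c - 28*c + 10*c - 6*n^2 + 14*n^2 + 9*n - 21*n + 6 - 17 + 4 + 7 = -6*c^3 - 17*c^2 + c*(6*n^2 - 9*n - 12) + 8*n^2 - 12*n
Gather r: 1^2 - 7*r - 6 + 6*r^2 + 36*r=6*r^2 + 29*r - 5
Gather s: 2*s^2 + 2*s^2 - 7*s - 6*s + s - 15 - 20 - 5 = 4*s^2 - 12*s - 40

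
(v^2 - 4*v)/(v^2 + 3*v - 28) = v/(v + 7)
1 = 1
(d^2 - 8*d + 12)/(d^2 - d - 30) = (d - 2)/(d + 5)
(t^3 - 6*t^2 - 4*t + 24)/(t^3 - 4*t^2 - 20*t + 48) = (t + 2)/(t + 4)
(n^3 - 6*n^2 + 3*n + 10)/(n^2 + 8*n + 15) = (n^3 - 6*n^2 + 3*n + 10)/(n^2 + 8*n + 15)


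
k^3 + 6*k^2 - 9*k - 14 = (k - 2)*(k + 1)*(k + 7)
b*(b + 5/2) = b^2 + 5*b/2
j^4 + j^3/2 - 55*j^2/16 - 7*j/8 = j*(j - 7/4)*(j + 1/4)*(j + 2)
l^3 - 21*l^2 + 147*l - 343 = (l - 7)^3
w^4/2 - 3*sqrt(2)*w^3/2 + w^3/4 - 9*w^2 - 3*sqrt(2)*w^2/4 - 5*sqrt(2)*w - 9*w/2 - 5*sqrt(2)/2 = (w/2 + sqrt(2)/2)*(w + 1/2)*(w - 5*sqrt(2))*(w + sqrt(2))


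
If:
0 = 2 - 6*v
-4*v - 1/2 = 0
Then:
No Solution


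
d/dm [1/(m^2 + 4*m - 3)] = 2*(-m - 2)/(m^2 + 4*m - 3)^2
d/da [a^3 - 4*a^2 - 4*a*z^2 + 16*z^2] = 3*a^2 - 8*a - 4*z^2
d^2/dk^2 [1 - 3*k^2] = -6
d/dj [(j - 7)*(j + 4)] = 2*j - 3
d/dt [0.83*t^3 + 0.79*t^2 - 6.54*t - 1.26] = 2.49*t^2 + 1.58*t - 6.54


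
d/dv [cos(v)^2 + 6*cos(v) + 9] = -2*(cos(v) + 3)*sin(v)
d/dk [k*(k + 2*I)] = 2*k + 2*I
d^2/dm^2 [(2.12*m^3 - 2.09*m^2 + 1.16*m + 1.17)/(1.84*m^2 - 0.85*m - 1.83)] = (18.6574*m^3 + 1.32818399999999*m^2 + 55.05444*m - 8.037264)/(6.229504*m^6 - 8.63328*m^5 - 14.598744*m^4 + 16.558595*m^3 + 14.519403*m^2 - 8.539695*m - 6.128487)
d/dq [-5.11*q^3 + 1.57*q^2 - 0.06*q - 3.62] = -15.33*q^2 + 3.14*q - 0.06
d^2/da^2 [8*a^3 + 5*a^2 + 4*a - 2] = 48*a + 10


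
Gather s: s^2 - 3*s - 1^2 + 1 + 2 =s^2 - 3*s + 2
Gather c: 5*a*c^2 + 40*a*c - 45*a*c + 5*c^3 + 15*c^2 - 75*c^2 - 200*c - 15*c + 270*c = 5*c^3 + c^2*(5*a - 60) + c*(55 - 5*a)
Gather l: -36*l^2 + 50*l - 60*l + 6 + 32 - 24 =-36*l^2 - 10*l + 14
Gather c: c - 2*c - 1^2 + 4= 3 - c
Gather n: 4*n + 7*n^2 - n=7*n^2 + 3*n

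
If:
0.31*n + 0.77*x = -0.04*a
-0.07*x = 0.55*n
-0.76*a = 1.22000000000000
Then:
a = -1.61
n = -0.01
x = 0.09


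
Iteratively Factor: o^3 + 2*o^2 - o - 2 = (o + 2)*(o^2 - 1) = (o + 1)*(o + 2)*(o - 1)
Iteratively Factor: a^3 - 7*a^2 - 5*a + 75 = (a - 5)*(a^2 - 2*a - 15) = (a - 5)*(a + 3)*(a - 5)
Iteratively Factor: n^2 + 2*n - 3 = (n + 3)*(n - 1)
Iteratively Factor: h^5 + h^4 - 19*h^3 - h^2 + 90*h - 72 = (h + 3)*(h^4 - 2*h^3 - 13*h^2 + 38*h - 24) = (h - 2)*(h + 3)*(h^3 - 13*h + 12) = (h - 2)*(h - 1)*(h + 3)*(h^2 + h - 12) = (h - 2)*(h - 1)*(h + 3)*(h + 4)*(h - 3)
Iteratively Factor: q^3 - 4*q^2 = (q)*(q^2 - 4*q) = q*(q - 4)*(q)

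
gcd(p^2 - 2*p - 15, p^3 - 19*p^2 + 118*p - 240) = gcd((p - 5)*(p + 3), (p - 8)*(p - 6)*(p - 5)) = p - 5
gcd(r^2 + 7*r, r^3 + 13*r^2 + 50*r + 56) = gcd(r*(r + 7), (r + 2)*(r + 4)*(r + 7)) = r + 7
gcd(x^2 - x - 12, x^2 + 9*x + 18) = x + 3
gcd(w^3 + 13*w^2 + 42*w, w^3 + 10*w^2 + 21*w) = w^2 + 7*w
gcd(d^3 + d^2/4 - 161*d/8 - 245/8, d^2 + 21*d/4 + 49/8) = d^2 + 21*d/4 + 49/8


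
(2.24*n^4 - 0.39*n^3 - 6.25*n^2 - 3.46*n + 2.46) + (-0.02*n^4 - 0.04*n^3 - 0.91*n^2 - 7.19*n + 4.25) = 2.22*n^4 - 0.43*n^3 - 7.16*n^2 - 10.65*n + 6.71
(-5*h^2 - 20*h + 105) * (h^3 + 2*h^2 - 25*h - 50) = -5*h^5 - 30*h^4 + 190*h^3 + 960*h^2 - 1625*h - 5250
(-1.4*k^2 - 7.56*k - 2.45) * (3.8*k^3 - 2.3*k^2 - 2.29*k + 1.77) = -5.32*k^5 - 25.508*k^4 + 11.284*k^3 + 20.4694*k^2 - 7.7707*k - 4.3365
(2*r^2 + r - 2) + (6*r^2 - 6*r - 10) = 8*r^2 - 5*r - 12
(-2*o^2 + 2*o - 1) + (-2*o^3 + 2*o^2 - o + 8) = -2*o^3 + o + 7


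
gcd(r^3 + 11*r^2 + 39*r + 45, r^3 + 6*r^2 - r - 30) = r^2 + 8*r + 15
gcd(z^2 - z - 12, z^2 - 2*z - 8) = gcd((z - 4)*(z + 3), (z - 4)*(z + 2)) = z - 4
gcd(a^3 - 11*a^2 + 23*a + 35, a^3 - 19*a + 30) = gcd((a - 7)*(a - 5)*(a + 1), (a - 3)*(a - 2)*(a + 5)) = 1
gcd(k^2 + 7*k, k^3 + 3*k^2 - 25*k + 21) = k + 7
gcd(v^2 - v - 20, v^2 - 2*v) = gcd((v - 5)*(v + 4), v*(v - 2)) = 1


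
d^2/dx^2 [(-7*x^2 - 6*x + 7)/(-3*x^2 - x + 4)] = 6*(11*x^3 + 21*x^2 + 51*x + 15)/(27*x^6 + 27*x^5 - 99*x^4 - 71*x^3 + 132*x^2 + 48*x - 64)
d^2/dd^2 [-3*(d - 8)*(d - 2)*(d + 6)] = 24 - 18*d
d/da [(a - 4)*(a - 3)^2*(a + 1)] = 4*a^3 - 27*a^2 + 46*a - 3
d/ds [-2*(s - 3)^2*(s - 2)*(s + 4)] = -8*s^3 + 24*s^2 + 44*s - 132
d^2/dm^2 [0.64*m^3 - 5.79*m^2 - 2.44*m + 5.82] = 3.84*m - 11.58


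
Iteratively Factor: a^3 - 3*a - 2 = (a + 1)*(a^2 - a - 2) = (a + 1)^2*(a - 2)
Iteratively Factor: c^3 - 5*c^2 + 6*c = (c - 2)*(c^2 - 3*c) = (c - 3)*(c - 2)*(c)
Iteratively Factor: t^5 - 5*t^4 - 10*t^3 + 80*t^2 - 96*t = (t - 3)*(t^4 - 2*t^3 - 16*t^2 + 32*t) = (t - 3)*(t + 4)*(t^3 - 6*t^2 + 8*t) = t*(t - 3)*(t + 4)*(t^2 - 6*t + 8) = t*(t - 4)*(t - 3)*(t + 4)*(t - 2)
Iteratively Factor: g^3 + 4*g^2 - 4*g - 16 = (g - 2)*(g^2 + 6*g + 8) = (g - 2)*(g + 2)*(g + 4)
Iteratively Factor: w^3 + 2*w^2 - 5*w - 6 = (w + 1)*(w^2 + w - 6) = (w - 2)*(w + 1)*(w + 3)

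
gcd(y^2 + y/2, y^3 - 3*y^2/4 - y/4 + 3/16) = y + 1/2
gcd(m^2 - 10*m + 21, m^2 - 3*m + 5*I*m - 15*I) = m - 3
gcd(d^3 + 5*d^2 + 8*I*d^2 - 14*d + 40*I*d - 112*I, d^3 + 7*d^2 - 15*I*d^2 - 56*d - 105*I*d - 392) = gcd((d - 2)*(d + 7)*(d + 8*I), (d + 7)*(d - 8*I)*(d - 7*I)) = d + 7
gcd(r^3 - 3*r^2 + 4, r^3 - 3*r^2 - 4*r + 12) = r - 2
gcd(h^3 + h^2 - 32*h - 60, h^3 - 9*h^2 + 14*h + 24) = h - 6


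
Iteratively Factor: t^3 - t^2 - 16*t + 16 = (t - 4)*(t^2 + 3*t - 4) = (t - 4)*(t - 1)*(t + 4)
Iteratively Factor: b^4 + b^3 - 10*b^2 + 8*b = (b + 4)*(b^3 - 3*b^2 + 2*b) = (b - 2)*(b + 4)*(b^2 - b) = (b - 2)*(b - 1)*(b + 4)*(b)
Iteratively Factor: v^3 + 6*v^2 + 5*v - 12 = (v - 1)*(v^2 + 7*v + 12) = (v - 1)*(v + 4)*(v + 3)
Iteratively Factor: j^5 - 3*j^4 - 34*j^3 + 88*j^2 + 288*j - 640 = (j - 5)*(j^4 + 2*j^3 - 24*j^2 - 32*j + 128) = (j - 5)*(j + 4)*(j^3 - 2*j^2 - 16*j + 32) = (j - 5)*(j - 2)*(j + 4)*(j^2 - 16) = (j - 5)*(j - 2)*(j + 4)^2*(j - 4)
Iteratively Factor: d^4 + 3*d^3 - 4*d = (d + 2)*(d^3 + d^2 - 2*d) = (d - 1)*(d + 2)*(d^2 + 2*d) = (d - 1)*(d + 2)^2*(d)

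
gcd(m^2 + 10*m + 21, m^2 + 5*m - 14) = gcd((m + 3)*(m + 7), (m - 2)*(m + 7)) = m + 7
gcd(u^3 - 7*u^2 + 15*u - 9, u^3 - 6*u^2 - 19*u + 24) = u - 1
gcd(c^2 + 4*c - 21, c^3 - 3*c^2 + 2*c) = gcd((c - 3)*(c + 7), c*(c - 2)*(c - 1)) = 1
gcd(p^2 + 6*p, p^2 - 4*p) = p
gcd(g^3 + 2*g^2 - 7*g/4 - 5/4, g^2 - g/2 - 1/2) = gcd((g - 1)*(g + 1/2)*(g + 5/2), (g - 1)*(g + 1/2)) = g^2 - g/2 - 1/2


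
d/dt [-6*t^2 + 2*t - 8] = 2 - 12*t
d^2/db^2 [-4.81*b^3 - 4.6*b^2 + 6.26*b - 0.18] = -28.86*b - 9.2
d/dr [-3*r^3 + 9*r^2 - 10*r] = -9*r^2 + 18*r - 10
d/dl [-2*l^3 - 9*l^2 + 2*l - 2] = -6*l^2 - 18*l + 2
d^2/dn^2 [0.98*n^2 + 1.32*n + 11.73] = 1.96000000000000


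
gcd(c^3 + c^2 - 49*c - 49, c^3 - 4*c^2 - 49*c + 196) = c^2 - 49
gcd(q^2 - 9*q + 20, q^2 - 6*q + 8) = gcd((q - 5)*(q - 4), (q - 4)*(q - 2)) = q - 4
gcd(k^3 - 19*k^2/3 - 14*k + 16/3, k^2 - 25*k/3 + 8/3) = k^2 - 25*k/3 + 8/3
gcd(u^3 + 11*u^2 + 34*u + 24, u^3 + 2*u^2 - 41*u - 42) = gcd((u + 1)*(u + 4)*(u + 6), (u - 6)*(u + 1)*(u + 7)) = u + 1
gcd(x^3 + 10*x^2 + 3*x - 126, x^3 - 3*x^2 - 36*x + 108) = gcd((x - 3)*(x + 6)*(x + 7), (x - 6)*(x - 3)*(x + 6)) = x^2 + 3*x - 18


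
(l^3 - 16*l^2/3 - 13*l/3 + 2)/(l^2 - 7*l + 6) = (3*l^2 + 2*l - 1)/(3*(l - 1))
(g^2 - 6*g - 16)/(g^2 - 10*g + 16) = (g + 2)/(g - 2)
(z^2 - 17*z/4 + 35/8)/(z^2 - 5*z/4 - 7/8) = (2*z - 5)/(2*z + 1)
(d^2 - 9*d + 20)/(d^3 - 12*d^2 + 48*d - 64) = (d - 5)/(d^2 - 8*d + 16)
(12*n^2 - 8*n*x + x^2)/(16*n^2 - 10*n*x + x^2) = (-6*n + x)/(-8*n + x)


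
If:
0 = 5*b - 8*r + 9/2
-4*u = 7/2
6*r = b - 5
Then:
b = -67/22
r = -59/44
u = -7/8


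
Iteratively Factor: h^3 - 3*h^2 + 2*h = (h - 1)*(h^2 - 2*h) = (h - 2)*(h - 1)*(h)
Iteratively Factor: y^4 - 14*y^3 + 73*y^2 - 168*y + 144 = (y - 3)*(y^3 - 11*y^2 + 40*y - 48) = (y - 4)*(y - 3)*(y^2 - 7*y + 12) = (y - 4)*(y - 3)^2*(y - 4)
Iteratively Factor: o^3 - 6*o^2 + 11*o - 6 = (o - 2)*(o^2 - 4*o + 3) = (o - 3)*(o - 2)*(o - 1)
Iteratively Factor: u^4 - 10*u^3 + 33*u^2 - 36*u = (u - 3)*(u^3 - 7*u^2 + 12*u) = (u - 3)^2*(u^2 - 4*u) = u*(u - 3)^2*(u - 4)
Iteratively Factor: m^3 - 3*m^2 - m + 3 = (m - 3)*(m^2 - 1) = (m - 3)*(m - 1)*(m + 1)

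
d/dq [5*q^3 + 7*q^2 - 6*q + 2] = 15*q^2 + 14*q - 6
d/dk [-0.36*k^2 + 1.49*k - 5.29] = 1.49 - 0.72*k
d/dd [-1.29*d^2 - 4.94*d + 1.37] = -2.58*d - 4.94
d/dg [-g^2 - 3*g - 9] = -2*g - 3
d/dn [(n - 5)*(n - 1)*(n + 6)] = 3*n^2 - 31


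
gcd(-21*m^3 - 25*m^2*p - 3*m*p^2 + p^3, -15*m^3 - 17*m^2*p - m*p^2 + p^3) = 3*m^2 + 4*m*p + p^2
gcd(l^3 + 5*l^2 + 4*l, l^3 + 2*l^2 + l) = l^2 + l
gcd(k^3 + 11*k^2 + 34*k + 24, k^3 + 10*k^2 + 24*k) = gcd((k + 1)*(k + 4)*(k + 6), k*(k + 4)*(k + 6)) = k^2 + 10*k + 24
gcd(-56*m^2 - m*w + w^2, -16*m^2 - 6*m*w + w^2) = -8*m + w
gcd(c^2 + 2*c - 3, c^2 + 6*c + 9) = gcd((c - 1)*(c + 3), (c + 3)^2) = c + 3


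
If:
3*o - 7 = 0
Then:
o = 7/3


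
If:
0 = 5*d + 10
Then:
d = -2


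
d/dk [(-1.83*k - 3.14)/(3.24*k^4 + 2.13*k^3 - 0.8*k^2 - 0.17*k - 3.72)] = (17.7876*k^4 + 48.4902*k^3 + 18.6006*k^2 - 5.024*k + 6.2738)/(10.4976*k^8 + 13.8024*k^7 - 0.647100000000002*k^6 - 4.5096*k^5 - 24.1898*k^4 - 15.5752*k^3 + 5.9809*k^2 + 1.2648*k + 13.8384)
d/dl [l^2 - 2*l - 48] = 2*l - 2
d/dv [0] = 0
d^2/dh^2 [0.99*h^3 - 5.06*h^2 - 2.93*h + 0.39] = 5.94*h - 10.12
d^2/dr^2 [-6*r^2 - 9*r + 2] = -12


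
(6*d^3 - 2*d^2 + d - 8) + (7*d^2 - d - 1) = 6*d^3 + 5*d^2 - 9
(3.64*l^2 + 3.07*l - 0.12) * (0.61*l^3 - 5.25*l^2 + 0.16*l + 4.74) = 2.2204*l^5 - 17.2373*l^4 - 15.6083*l^3 + 18.3748*l^2 + 14.5326*l - 0.5688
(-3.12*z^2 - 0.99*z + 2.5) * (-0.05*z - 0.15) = 0.156*z^3 + 0.5175*z^2 + 0.0235*z - 0.375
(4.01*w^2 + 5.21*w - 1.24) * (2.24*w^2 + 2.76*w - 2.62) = 8.9824*w^4 + 22.738*w^3 + 1.0958*w^2 - 17.0726*w + 3.2488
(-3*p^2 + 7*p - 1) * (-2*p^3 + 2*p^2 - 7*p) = 6*p^5 - 20*p^4 + 37*p^3 - 51*p^2 + 7*p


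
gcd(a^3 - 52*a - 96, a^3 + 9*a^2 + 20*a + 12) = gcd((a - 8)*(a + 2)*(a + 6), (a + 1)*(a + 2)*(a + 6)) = a^2 + 8*a + 12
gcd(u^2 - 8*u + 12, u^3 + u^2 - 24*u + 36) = u - 2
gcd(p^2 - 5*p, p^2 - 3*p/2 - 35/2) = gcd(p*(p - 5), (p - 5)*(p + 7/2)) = p - 5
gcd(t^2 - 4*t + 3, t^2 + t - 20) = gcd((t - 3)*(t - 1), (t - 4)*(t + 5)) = 1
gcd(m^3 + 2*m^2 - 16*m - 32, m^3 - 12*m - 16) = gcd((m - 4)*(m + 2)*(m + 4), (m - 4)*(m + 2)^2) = m^2 - 2*m - 8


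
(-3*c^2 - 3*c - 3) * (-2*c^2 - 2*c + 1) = 6*c^4 + 12*c^3 + 9*c^2 + 3*c - 3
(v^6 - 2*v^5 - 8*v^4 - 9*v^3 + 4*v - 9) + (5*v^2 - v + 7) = v^6 - 2*v^5 - 8*v^4 - 9*v^3 + 5*v^2 + 3*v - 2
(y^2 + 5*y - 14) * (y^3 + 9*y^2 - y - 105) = y^5 + 14*y^4 + 30*y^3 - 236*y^2 - 511*y + 1470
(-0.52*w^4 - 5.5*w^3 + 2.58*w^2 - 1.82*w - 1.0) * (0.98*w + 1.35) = -0.5096*w^5 - 6.092*w^4 - 4.8966*w^3 + 1.6994*w^2 - 3.437*w - 1.35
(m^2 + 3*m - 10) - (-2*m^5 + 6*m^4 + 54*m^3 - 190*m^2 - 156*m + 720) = 2*m^5 - 6*m^4 - 54*m^3 + 191*m^2 + 159*m - 730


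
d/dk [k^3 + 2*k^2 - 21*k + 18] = 3*k^2 + 4*k - 21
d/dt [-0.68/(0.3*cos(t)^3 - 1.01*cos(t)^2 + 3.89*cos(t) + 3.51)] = (-0.612*cos(t)^2 + 1.3736*cos(t) - 2.6452)*sin(t)/(0.3*cos(t)^3 - 1.01*cos(t)^2 + 3.89*cos(t) + 3.51)^2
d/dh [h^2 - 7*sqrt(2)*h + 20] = 2*h - 7*sqrt(2)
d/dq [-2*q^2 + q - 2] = 1 - 4*q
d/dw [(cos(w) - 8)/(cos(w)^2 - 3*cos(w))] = (sin(w) + 24*sin(w)/cos(w)^2 - 16*tan(w))/(cos(w) - 3)^2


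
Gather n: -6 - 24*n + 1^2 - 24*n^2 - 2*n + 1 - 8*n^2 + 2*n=-32*n^2 - 24*n - 4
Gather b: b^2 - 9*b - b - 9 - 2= b^2 - 10*b - 11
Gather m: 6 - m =6 - m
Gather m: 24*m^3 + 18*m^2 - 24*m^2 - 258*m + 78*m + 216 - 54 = 24*m^3 - 6*m^2 - 180*m + 162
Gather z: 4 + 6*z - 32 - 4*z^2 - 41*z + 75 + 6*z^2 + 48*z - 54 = 2*z^2 + 13*z - 7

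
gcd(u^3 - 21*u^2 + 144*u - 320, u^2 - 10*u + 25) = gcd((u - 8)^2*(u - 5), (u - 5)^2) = u - 5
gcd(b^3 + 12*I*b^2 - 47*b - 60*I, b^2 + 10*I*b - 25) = b + 5*I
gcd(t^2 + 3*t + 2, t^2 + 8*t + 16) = 1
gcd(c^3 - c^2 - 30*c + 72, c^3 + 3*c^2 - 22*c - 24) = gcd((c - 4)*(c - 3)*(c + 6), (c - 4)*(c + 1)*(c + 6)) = c^2 + 2*c - 24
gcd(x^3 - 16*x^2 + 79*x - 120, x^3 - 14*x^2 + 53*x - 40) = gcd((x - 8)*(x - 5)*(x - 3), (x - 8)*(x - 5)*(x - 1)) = x^2 - 13*x + 40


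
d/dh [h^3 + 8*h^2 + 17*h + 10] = 3*h^2 + 16*h + 17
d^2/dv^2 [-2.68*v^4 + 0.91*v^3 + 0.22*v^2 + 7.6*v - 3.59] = -32.16*v^2 + 5.46*v + 0.44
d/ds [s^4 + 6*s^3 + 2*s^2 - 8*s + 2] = 4*s^3 + 18*s^2 + 4*s - 8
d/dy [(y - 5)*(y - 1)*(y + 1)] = 3*y^2 - 10*y - 1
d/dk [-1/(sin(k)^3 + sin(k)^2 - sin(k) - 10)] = (3*sin(k)^2 + 2*sin(k) - 1)*cos(k)/(sin(k)^3 + sin(k)^2 - sin(k) - 10)^2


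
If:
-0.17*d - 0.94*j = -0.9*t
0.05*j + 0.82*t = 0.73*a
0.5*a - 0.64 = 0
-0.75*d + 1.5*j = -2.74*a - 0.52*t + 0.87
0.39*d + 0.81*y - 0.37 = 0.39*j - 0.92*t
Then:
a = 1.28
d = 4.74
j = 0.22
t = 1.13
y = -3.00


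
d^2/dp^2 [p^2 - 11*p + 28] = 2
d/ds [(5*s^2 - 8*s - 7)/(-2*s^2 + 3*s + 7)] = (-s^2 + 42*s - 35)/(4*s^4 - 12*s^3 - 19*s^2 + 42*s + 49)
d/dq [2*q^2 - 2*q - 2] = 4*q - 2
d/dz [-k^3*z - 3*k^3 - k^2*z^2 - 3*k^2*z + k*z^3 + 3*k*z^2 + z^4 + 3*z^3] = -k^3 - 2*k^2*z - 3*k^2 + 3*k*z^2 + 6*k*z + 4*z^3 + 9*z^2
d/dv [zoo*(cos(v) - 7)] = zoo*sin(v)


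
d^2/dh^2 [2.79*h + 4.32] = 0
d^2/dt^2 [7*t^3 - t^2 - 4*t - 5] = 42*t - 2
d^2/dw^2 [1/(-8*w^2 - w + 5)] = 2*(64*w^2 + 8*w - (16*w + 1)^2 - 40)/(8*w^2 + w - 5)^3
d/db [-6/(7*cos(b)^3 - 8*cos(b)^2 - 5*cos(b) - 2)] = 6*(-21*cos(b)^2 + 16*cos(b) + 5)*sin(b)/(-7*cos(b)^3 + 8*cos(b)^2 + 5*cos(b) + 2)^2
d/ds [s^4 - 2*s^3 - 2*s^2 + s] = 4*s^3 - 6*s^2 - 4*s + 1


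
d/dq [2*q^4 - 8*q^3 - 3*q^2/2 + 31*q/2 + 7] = 8*q^3 - 24*q^2 - 3*q + 31/2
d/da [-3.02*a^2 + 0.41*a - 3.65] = 0.41 - 6.04*a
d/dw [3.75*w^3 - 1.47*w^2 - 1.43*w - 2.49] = 11.25*w^2 - 2.94*w - 1.43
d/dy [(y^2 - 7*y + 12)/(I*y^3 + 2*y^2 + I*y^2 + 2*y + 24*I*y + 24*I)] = (I*y^4 - 14*I*y^3 + y^2*(-16 + 5*I) + y*(48 - 24*I) + 24 + 456*I)/(y^6 + y^5*(2 - 4*I) + y^4*(45 - 8*I) + y^3*(88 - 100*I) + y^2*(620 - 192*I) + y*(1152 - 96*I) + 576)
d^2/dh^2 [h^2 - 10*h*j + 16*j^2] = 2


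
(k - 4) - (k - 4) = 0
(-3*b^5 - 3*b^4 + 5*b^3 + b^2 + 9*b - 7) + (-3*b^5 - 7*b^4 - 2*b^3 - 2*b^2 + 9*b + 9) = -6*b^5 - 10*b^4 + 3*b^3 - b^2 + 18*b + 2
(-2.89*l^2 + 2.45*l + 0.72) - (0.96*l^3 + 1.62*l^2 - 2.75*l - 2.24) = -0.96*l^3 - 4.51*l^2 + 5.2*l + 2.96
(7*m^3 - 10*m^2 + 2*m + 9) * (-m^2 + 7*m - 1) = -7*m^5 + 59*m^4 - 79*m^3 + 15*m^2 + 61*m - 9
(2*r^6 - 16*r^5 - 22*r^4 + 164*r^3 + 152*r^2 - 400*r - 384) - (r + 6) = 2*r^6 - 16*r^5 - 22*r^4 + 164*r^3 + 152*r^2 - 401*r - 390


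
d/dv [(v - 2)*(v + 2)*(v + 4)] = 3*v^2 + 8*v - 4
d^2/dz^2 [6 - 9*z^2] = -18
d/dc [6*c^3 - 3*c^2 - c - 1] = 18*c^2 - 6*c - 1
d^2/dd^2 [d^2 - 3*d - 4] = 2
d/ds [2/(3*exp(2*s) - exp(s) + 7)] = (2 - 12*exp(s))*exp(s)/(3*exp(2*s) - exp(s) + 7)^2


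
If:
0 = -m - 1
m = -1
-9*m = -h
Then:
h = -9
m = -1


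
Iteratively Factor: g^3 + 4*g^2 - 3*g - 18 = (g + 3)*(g^2 + g - 6) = (g - 2)*(g + 3)*(g + 3)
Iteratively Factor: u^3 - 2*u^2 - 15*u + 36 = (u + 4)*(u^2 - 6*u + 9) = (u - 3)*(u + 4)*(u - 3)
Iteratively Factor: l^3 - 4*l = (l - 2)*(l^2 + 2*l) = l*(l - 2)*(l + 2)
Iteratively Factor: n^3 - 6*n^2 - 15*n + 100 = (n - 5)*(n^2 - n - 20) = (n - 5)^2*(n + 4)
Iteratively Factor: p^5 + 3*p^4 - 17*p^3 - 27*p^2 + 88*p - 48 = (p - 3)*(p^4 + 6*p^3 + p^2 - 24*p + 16) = (p - 3)*(p + 4)*(p^3 + 2*p^2 - 7*p + 4) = (p - 3)*(p + 4)^2*(p^2 - 2*p + 1) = (p - 3)*(p - 1)*(p + 4)^2*(p - 1)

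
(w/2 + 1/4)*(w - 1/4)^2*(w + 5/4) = w^4/2 + 5*w^3/8 - 3*w^2/32 - 13*w/128 + 5/256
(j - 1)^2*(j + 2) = j^3 - 3*j + 2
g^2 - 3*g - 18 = (g - 6)*(g + 3)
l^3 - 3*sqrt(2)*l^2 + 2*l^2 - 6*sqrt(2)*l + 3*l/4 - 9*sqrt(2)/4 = (l + 1/2)*(l + 3/2)*(l - 3*sqrt(2))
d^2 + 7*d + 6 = (d + 1)*(d + 6)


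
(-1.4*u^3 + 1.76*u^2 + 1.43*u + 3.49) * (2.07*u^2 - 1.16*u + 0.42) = -2.898*u^5 + 5.2672*u^4 + 0.3305*u^3 + 6.3047*u^2 - 3.4478*u + 1.4658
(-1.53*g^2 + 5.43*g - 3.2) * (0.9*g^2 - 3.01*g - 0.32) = -1.377*g^4 + 9.4923*g^3 - 18.7347*g^2 + 7.8944*g + 1.024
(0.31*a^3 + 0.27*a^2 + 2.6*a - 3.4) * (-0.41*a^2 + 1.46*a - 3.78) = -0.1271*a^5 + 0.3419*a^4 - 1.8436*a^3 + 4.1694*a^2 - 14.792*a + 12.852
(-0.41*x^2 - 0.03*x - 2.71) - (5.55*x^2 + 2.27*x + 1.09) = -5.96*x^2 - 2.3*x - 3.8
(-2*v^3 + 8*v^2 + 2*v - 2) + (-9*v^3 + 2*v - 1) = -11*v^3 + 8*v^2 + 4*v - 3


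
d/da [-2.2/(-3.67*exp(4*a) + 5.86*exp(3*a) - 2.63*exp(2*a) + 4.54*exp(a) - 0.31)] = (-32.296*exp(3*a) + 38.676*exp(2*a) - 11.572*exp(a) + 9.988)*exp(a)/(3.67*exp(4*a) - 5.86*exp(3*a) + 2.63*exp(2*a) - 4.54*exp(a) + 0.31)^2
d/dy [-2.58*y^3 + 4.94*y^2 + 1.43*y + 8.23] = -7.74*y^2 + 9.88*y + 1.43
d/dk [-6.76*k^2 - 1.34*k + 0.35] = -13.52*k - 1.34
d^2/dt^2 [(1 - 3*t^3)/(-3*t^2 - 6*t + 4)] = 6*(48*t^3 - 81*t^2 + 30*t - 16)/(27*t^6 + 162*t^5 + 216*t^4 - 216*t^3 - 288*t^2 + 288*t - 64)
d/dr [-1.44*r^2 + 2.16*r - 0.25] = 2.16 - 2.88*r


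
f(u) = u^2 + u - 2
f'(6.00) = 13.00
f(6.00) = 40.00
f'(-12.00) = -23.00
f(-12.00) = 130.00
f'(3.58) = 8.16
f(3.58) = 14.40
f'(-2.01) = -3.02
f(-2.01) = 0.03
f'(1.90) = 4.80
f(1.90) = 3.51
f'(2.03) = 5.06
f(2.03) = 4.15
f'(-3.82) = -6.64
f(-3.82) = 8.77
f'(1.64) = 4.28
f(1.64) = 2.33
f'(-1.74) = -2.48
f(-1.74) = -0.71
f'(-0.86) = -0.72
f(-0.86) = -2.12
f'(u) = 2*u + 1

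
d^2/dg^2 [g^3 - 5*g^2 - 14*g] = 6*g - 10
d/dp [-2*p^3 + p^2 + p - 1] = -6*p^2 + 2*p + 1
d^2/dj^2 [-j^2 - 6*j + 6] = -2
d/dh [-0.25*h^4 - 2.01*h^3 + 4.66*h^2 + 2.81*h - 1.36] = -1.0*h^3 - 6.03*h^2 + 9.32*h + 2.81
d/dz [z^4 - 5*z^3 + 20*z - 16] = 4*z^3 - 15*z^2 + 20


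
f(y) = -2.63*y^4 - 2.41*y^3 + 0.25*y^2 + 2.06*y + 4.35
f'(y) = -10.52*y^3 - 7.23*y^2 + 0.5*y + 2.06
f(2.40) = -109.84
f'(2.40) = -183.81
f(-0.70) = 3.23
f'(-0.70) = 1.78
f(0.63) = 4.73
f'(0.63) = -3.13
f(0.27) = 4.86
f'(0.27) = 1.46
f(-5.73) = -2380.98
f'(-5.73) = 1740.97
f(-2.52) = -66.75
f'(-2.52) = 123.24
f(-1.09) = 1.81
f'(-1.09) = 6.55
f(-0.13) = 4.09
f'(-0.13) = 1.90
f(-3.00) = -147.54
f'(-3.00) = 219.53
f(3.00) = -265.32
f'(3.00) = -345.55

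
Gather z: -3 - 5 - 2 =-10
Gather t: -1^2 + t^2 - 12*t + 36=t^2 - 12*t + 35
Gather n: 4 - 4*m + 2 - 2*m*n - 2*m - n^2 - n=-6*m - n^2 + n*(-2*m - 1) + 6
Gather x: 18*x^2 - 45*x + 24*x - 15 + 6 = 18*x^2 - 21*x - 9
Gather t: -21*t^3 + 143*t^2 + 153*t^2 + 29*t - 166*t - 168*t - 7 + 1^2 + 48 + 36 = -21*t^3 + 296*t^2 - 305*t + 78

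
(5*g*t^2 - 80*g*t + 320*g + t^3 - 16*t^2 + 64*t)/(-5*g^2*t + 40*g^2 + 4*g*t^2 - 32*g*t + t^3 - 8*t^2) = (t - 8)/(-g + t)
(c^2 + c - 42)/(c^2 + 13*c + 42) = (c - 6)/(c + 6)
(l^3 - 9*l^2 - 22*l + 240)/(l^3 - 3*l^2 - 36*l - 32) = (l^2 - l - 30)/(l^2 + 5*l + 4)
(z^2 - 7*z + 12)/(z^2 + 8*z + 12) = (z^2 - 7*z + 12)/(z^2 + 8*z + 12)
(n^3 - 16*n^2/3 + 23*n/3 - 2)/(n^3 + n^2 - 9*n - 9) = (3*n^2 - 7*n + 2)/(3*(n^2 + 4*n + 3))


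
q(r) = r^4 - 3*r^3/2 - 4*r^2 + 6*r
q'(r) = 4*r^3 - 9*r^2/2 - 8*r + 6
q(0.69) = 1.97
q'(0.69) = -0.35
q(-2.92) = 58.42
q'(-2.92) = -108.60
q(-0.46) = -3.42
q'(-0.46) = 8.34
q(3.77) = 87.40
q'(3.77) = 126.21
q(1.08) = 1.29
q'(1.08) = -2.85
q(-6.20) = 1644.17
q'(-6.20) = -1070.69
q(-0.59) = -4.50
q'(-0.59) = 8.33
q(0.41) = 1.71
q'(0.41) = 2.24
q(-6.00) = 1440.00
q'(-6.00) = -972.00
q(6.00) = 864.00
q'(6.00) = 660.00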